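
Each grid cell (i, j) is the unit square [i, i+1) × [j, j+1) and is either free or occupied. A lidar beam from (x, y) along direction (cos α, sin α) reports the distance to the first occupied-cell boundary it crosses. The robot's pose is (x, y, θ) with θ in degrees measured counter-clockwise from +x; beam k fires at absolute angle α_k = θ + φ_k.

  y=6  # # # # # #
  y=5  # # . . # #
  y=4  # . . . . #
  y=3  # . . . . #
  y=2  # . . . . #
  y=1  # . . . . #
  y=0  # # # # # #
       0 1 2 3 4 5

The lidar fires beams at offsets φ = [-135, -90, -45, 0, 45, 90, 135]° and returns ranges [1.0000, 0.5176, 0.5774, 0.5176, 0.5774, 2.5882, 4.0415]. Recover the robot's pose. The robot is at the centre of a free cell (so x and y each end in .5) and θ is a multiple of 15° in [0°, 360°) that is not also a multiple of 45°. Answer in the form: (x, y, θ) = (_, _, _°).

(x, y, θ) = (4.5, 4.5, 75°)

Enumerate (i+0.5, j+0.5, θ) over the 18 free cells and 16 admissible headings. For each, cast all 7 beams and compare to the given ranges.
  (1.5, 3.5, 75°): beam 1 = 2.8868 ≠ 1.0000 ✗
  (2.5, 3.5, 120°): beam 1 = 2.5882 ≠ 1.0000 ✗
  (2.5, 3.5, 105°): beam 1 = 2.8868 ≠ 1.0000 ✗
  (2.5, 1.5, 210°): beam 1 = 4.6587 ≠ 1.0000 ✗
  …
  (4.5, 4.5, 75°): r_1=1.0000, r_2=0.5176, r_3=0.5774, r_4=0.5176, r_5=0.5774, r_6=2.5882, r_7=4.0415 — all match ✓
No second candidate reproduces the full scan.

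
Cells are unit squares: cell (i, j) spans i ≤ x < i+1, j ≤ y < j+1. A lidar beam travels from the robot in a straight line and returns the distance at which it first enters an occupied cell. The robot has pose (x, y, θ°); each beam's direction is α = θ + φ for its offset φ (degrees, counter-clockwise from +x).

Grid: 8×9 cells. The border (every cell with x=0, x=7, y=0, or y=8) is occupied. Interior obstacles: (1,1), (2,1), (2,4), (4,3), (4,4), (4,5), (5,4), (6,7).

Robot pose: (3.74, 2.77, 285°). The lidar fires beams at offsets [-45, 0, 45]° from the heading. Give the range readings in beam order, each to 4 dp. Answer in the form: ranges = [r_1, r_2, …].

ranges = [1.4800, 1.8324, 3.5400]

beam 1: φ=-45°, α=240°
  d=(-0.5000,-0.8660)  start (3,2)  tX=1.4800 tY=0.8891  stride 1/|dx|=2.0000 1/|dy|=1.1547
    cross y-line → (3,1), t=0.8891
    cross x-line → (2,1), t=1.4800 (wall)
  → r_1 = 1.4800
beam 2: φ=0°, α=285°
  d=(0.2588,-0.9659)  start (3,2)  tX=1.0046 tY=0.7972  stride 1/|dx|=3.8637 1/|dy|=1.0353
    cross y-line → (3,1), t=0.7972
    cross x-line → (4,1), t=1.0046
    cross y-line → (4,0), t=1.8324 (wall)
  → r_2 = 1.8324
beam 3: φ=45°, α=330°
  d=(0.8660,-0.5000)  start (3,2)  tX=0.3002 tY=1.5400  stride 1/|dx|=1.1547 1/|dy|=2.0000
    cross x-line → (4,2), t=0.3002
    cross x-line → (5,2), t=1.4549
    cross y-line → (5,1), t=1.5400
    cross x-line → (6,1), t=2.6096
    cross y-line → (6,0), t=3.5400 (wall)
  → r_3 = 3.5400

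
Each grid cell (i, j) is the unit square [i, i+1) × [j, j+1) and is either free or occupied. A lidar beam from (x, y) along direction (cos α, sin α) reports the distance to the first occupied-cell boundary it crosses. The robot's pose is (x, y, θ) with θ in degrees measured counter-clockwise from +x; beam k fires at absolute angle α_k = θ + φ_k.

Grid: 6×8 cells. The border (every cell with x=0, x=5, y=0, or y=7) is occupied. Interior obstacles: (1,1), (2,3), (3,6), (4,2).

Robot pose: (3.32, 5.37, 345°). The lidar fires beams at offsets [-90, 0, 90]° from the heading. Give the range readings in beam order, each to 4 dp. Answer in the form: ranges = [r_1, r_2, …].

beam 1: φ=-90°, α=255°
  cosα=-0.2588 sinα=-0.9659 | (3,5) | tMaxX 1.2364 tMaxY 0.3831 | tΔX 3.8637 tΔY 1.0353
    t=0.3831 [y] (3,4)
    t=1.2364 [x] (2,4)
    t=1.4183 [y] (2,3) — stop
  → r_1 = 1.4183
beam 2: φ=0°, α=345°
  cosα=0.9659 sinα=-0.2588 | (3,5) | tMaxX 0.7040 tMaxY 1.4296 | tΔX 1.0353 tΔY 3.8637
    t=0.7040 [x] (4,5)
    t=1.4296 [y] (4,4)
    t=1.7393 [x] (5,4) — stop
  → r_2 = 1.7393
beam 3: φ=90°, α=75°
  cosα=0.2588 sinα=0.9659 | (3,5) | tMaxX 2.6273 tMaxY 0.6522 | tΔX 3.8637 tΔY 1.0353
    t=0.6522 [y] (3,6) — stop
  → r_3 = 0.6522

ranges = [1.4183, 1.7393, 0.6522]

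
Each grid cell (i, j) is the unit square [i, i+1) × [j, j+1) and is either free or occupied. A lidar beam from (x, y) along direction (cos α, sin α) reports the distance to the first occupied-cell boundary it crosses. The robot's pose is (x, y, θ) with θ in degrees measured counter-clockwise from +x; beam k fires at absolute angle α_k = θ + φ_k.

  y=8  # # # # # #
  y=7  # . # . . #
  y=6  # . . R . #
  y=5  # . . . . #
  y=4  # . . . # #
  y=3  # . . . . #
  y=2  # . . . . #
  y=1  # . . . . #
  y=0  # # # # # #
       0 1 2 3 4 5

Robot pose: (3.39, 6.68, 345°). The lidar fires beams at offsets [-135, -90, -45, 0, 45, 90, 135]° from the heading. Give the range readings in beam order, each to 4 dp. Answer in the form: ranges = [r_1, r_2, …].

ranges = [2.7597, 5.8804, 1.9399, 1.6668, 1.8591, 1.3666, 0.7800]

beam 1: φ=-135°, α=210°
  direction (-0.8660, -0.5000); cell (3,6); t to first gridline: x 0.4503, y 1.3600 (then +1.1547 / +2.0000)
    (2,6) via x @ 0.4503
    (2,5) via y @ 1.3600
    (1,5) via x @ 1.6050
    (0,5) via x @ 2.7597  # hit
  → r_1 = 2.7597
beam 2: φ=-90°, α=255°
  direction (-0.2588, -0.9659); cell (3,6); t to first gridline: x 1.5068, y 0.7040 (then +3.8637 / +1.0353)
    (3,5) via y @ 0.7040
    (2,5) via x @ 1.5068
    (2,4) via y @ 1.7393
    (2,3) via y @ 2.7745
    (2,2) via y @ 3.8098
    (2,1) via y @ 4.8451
    (1,1) via x @ 5.3705
    (1,0) via y @ 5.8804  # hit
  → r_2 = 5.8804
beam 3: φ=-45°, α=300°
  direction (0.5000, -0.8660); cell (3,6); t to first gridline: x 1.2200, y 0.7852 (then +2.0000 / +1.1547)
    (3,5) via y @ 0.7852
    (4,5) via x @ 1.2200
    (4,4) via y @ 1.9399  # hit
  → r_3 = 1.9399
beam 4: φ=0°, α=345°
  direction (0.9659, -0.2588); cell (3,6); t to first gridline: x 0.6315, y 2.6273 (then +1.0353 / +3.8637)
    (4,6) via x @ 0.6315
    (5,6) via x @ 1.6668  # hit
  → r_4 = 1.6668
beam 5: φ=45°, α=30°
  direction (0.8660, 0.5000); cell (3,6); t to first gridline: x 0.7044, y 0.6400 (then +1.1547 / +2.0000)
    (3,7) via y @ 0.6400
    (4,7) via x @ 0.7044
    (5,7) via x @ 1.8591  # hit
  → r_5 = 1.8591
beam 6: φ=90°, α=75°
  direction (0.2588, 0.9659); cell (3,6); t to first gridline: x 2.3569, y 0.3313 (then +3.8637 / +1.0353)
    (3,7) via y @ 0.3313
    (3,8) via y @ 1.3666  # hit
  → r_6 = 1.3666
beam 7: φ=135°, α=120°
  direction (-0.5000, 0.8660); cell (3,6); t to first gridline: x 0.7800, y 0.3695 (then +2.0000 / +1.1547)
    (3,7) via y @ 0.3695
    (2,7) via x @ 0.7800  # hit
  → r_7 = 0.7800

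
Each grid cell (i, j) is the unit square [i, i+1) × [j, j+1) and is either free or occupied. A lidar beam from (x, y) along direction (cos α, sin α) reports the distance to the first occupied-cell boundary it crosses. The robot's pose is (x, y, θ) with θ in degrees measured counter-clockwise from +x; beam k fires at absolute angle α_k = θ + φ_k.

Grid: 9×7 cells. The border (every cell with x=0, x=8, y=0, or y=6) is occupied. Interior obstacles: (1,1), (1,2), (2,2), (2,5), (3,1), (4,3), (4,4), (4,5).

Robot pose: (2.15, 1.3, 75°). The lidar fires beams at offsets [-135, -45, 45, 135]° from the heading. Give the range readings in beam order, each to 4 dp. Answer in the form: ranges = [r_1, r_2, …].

ranges = [0.3464, 0.9815, 0.3000, 0.1732]

beam 1: φ=-135°, α=300°
  d=(0.5000,-0.8660)  start (2,1)  tX=1.7000 tY=0.3464  stride 1/|dx|=2.0000 1/|dy|=1.1547
    cross y-line → (2,0), t=0.3464 (wall)
  → r_1 = 0.3464
beam 2: φ=-45°, α=30°
  d=(0.8660,0.5000)  start (2,1)  tX=0.9815 tY=1.4000  stride 1/|dx|=1.1547 1/|dy|=2.0000
    cross x-line → (3,1), t=0.9815 (wall)
  → r_2 = 0.9815
beam 3: φ=45°, α=120°
  d=(-0.5000,0.8660)  start (2,1)  tX=0.3000 tY=0.8083  stride 1/|dx|=2.0000 1/|dy|=1.1547
    cross x-line → (1,1), t=0.3000 (wall)
  → r_3 = 0.3000
beam 4: φ=135°, α=210°
  d=(-0.8660,-0.5000)  start (2,1)  tX=0.1732 tY=0.6000  stride 1/|dx|=1.1547 1/|dy|=2.0000
    cross x-line → (1,1), t=0.1732 (wall)
  → r_4 = 0.1732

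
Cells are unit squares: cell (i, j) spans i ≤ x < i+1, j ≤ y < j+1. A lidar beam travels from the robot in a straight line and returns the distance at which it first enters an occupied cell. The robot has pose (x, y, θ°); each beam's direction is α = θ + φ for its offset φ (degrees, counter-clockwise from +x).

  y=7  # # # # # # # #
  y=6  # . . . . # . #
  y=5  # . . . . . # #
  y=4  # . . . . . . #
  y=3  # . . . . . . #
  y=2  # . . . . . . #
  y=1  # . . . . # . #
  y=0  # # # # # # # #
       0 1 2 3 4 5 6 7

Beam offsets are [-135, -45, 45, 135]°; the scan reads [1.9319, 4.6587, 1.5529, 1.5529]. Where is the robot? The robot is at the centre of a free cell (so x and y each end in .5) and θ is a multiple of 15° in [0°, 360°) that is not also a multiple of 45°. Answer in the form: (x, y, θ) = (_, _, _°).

Enumerate (i+0.5, j+0.5, θ) over the 33 free cells and 16 admissible headings. For each, cast all 4 beams and compare to the given ranges.
  (6.5, 3.5, 165°): beam 1 = 0.5774 ≠ 1.9319 ✗
  (1.5, 2.5, 240°): beam 2 = 0.5176 ≠ 4.6587 ✗
  (2.5, 3.5, 285°): beam 1 = 1.7321 ≠ 1.9319 ✗
  (3.5, 1.5, 30°): beam 1 = 0.5176 ≠ 1.9319 ✗
  …
  (5.5, 3.5, 210°): r_1=1.9319, r_2=4.6587, r_3=1.5529, r_4=1.5529 — all match ✓
Unique over the lattice → pose = (5.5, 3.5, 210°).

(x, y, θ) = (5.5, 3.5, 210°)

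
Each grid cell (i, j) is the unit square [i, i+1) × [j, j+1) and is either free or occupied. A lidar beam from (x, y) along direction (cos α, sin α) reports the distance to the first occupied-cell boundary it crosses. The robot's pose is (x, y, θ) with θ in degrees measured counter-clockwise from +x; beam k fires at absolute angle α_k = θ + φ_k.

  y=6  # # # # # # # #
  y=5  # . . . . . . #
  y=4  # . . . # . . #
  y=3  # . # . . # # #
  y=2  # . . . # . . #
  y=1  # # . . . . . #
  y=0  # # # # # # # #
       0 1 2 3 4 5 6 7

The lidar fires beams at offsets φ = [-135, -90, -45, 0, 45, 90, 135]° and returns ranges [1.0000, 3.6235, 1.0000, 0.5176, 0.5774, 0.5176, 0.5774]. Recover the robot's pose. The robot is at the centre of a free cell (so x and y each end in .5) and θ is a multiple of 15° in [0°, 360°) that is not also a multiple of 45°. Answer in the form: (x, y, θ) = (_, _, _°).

Enumerate (i+0.5, j+0.5, θ) over the 24 free cells and 16 admissible headings. For each, cast all 7 beams and compare to the given ranges.
  (1.5, 2.5, 300°): beam 1 = 0.5176 ≠ 1.0000 ✗
  (3.5, 5.5, 210°): beam 1 = 0.5176 ≠ 1.0000 ✗
  (5.5, 2.5, 195°): beam 1 = 0.5774 ≠ 1.0000 ✗
  …
  (1.5, 2.5, 165°): r_1=1.0000, r_2=3.6235, r_3=1.0000, r_4=0.5176, r_5=0.5774, r_6=0.5176, r_7=0.5774 — all match ✓
Unique over the lattice → pose = (1.5, 2.5, 165°).

(x, y, θ) = (1.5, 2.5, 165°)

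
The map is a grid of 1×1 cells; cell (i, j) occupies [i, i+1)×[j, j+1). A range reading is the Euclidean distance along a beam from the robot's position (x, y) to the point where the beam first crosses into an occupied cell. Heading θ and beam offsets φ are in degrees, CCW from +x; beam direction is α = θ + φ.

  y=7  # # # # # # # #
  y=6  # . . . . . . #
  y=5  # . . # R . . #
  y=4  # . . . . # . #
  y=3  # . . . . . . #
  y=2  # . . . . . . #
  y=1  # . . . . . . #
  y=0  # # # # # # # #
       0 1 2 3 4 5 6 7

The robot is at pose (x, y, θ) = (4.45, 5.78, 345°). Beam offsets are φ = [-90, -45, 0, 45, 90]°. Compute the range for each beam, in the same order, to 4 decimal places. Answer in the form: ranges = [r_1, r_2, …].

beam 1: φ=-90°, α=255°
  dir = (cos 255°, sin 255°) = (-0.2588, -0.9659); from cell (4,5)
  next x-line at t=1.7387, next y-line at t=0.8075; Δt_x=3.8637, Δt_y=1.0353
    y: enter (4,4) at t=0.8075
    x: enter (3,4) at t=1.7387
    y: enter (3,3) at t=1.8428
    y: enter (3,2) at t=2.8781
    y: enter (3,1) at t=3.9133
    y: enter (3,0) at t=4.9486 ← occupied
  → r_1 = 4.9486
beam 2: φ=-45°, α=300°
  dir = (cos 300°, sin 300°) = (0.5000, -0.8660); from cell (4,5)
  next x-line at t=1.1000, next y-line at t=0.9007; Δt_x=2.0000, Δt_y=1.1547
    y: enter (4,4) at t=0.9007
    x: enter (5,4) at t=1.1000 ← occupied
  → r_2 = 1.1000
beam 3: φ=0°, α=345°
  dir = (cos 345°, sin 345°) = (0.9659, -0.2588); from cell (4,5)
  next x-line at t=0.5694, next y-line at t=3.0137; Δt_x=1.0353, Δt_y=3.8637
    x: enter (5,5) at t=0.5694
    x: enter (6,5) at t=1.6047
    x: enter (7,5) at t=2.6400 ← occupied
  → r_3 = 2.6400
beam 4: φ=45°, α=30°
  dir = (cos 30°, sin 30°) = (0.8660, 0.5000); from cell (4,5)
  next x-line at t=0.6351, next y-line at t=0.4400; Δt_x=1.1547, Δt_y=2.0000
    y: enter (4,6) at t=0.4400
    x: enter (5,6) at t=0.6351
    x: enter (6,6) at t=1.7898
    y: enter (6,7) at t=2.4400 ← occupied
  → r_4 = 2.4400
beam 5: φ=90°, α=75°
  dir = (cos 75°, sin 75°) = (0.2588, 0.9659); from cell (4,5)
  next x-line at t=2.1250, next y-line at t=0.2278; Δt_x=3.8637, Δt_y=1.0353
    y: enter (4,6) at t=0.2278
    y: enter (4,7) at t=1.2630 ← occupied
  → r_5 = 1.2630

ranges = [4.9486, 1.1000, 2.6400, 2.4400, 1.2630]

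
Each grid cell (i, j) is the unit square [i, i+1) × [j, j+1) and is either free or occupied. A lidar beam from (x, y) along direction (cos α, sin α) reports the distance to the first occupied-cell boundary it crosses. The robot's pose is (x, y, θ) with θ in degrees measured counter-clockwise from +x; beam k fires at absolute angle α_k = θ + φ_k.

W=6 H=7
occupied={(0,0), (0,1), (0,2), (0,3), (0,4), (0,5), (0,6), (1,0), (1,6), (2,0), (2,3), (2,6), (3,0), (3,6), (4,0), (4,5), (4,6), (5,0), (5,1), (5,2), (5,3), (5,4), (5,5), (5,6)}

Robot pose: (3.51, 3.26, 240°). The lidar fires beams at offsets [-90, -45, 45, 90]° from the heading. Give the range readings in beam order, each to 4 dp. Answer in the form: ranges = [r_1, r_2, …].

beam 1: φ=-90°, α=150°
  direction (-0.8660, 0.5000); cell (3,3); t to first gridline: x 0.5889, y 1.4800 (then +1.1547 / +2.0000)
    (2,3) via x @ 0.5889  # hit
  → r_1 = 0.5889
beam 2: φ=-45°, α=195°
  direction (-0.9659, -0.2588); cell (3,3); t to first gridline: x 0.5280, y 1.0046 (then +1.0353 / +3.8637)
    (2,3) via x @ 0.5280  # hit
  → r_2 = 0.5280
beam 3: φ=45°, α=285°
  direction (0.2588, -0.9659); cell (3,3); t to first gridline: x 1.8932, y 0.2692 (then +3.8637 / +1.0353)
    (3,2) via y @ 0.2692
    (3,1) via y @ 1.3044
    (4,1) via x @ 1.8932
    (4,0) via y @ 2.3397  # hit
  → r_3 = 2.3397
beam 4: φ=90°, α=330°
  direction (0.8660, -0.5000); cell (3,3); t to first gridline: x 0.5658, y 0.5200 (then +1.1547 / +2.0000)
    (3,2) via y @ 0.5200
    (4,2) via x @ 0.5658
    (5,2) via x @ 1.7205  # hit
  → r_4 = 1.7205

ranges = [0.5889, 0.5280, 2.3397, 1.7205]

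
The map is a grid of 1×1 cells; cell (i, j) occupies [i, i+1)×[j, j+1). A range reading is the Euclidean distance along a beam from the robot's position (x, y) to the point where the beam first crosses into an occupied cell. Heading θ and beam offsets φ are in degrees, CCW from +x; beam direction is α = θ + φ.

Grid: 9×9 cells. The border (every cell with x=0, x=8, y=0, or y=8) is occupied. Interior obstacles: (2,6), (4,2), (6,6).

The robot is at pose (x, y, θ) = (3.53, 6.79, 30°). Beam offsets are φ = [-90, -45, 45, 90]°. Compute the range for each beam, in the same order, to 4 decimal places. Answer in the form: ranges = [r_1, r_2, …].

ranges = [6.6857, 2.5571, 1.2527, 1.3972]

beam 1: φ=-90°, α=300°
  cosα=0.5000 sinα=-0.8660 | (3,6) | tMaxX 0.9400 tMaxY 0.9122 | tΔX 2.0000 tΔY 1.1547
    t=0.9122 [y] (3,5)
    t=0.9400 [x] (4,5)
    t=2.0669 [y] (4,4)
    t=2.9400 [x] (5,4)
    t=3.2216 [y] (5,3)
    t=4.3763 [y] (5,2)
    t=4.9400 [x] (6,2)
    t=5.5310 [y] (6,1)
    t=6.6857 [y] (6,0) — stop
  → r_1 = 6.6857
beam 2: φ=-45°, α=345°
  cosα=0.9659 sinα=-0.2588 | (3,6) | tMaxX 0.4866 tMaxY 3.0523 | tΔX 1.0353 tΔY 3.8637
    t=0.4866 [x] (4,6)
    t=1.5219 [x] (5,6)
    t=2.5571 [x] (6,6) — stop
  → r_2 = 2.5571
beam 3: φ=45°, α=75°
  cosα=0.2588 sinα=0.9659 | (3,6) | tMaxX 1.8159 tMaxY 0.2174 | tΔX 3.8637 tΔY 1.0353
    t=0.2174 [y] (3,7)
    t=1.2527 [y] (3,8) — stop
  → r_3 = 1.2527
beam 4: φ=90°, α=120°
  cosα=-0.5000 sinα=0.8660 | (3,6) | tMaxX 1.0600 tMaxY 0.2425 | tΔX 2.0000 tΔY 1.1547
    t=0.2425 [y] (3,7)
    t=1.0600 [x] (2,7)
    t=1.3972 [y] (2,8) — stop
  → r_4 = 1.3972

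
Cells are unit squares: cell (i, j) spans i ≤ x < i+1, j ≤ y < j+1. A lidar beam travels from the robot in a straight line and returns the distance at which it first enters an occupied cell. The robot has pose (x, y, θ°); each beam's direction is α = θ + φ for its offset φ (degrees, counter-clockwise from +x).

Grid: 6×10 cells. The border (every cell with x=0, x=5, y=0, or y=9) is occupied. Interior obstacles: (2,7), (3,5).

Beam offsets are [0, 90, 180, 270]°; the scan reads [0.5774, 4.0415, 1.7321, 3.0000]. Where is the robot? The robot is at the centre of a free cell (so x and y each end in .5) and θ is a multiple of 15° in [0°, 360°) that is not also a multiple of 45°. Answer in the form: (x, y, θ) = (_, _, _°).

Enumerate (i+0.5, j+0.5, θ) over the 30 free cells and 16 admissible headings. For each, cast all 4 beams and compare to the given ranges.
  (1.5, 1.5, 345°): beam 1 = 1.9319 ≠ 0.5774 ✗
  (1.5, 8.5, 300°): beam 1 = 1.0000 ≠ 0.5774 ✗
  (2.5, 5.5, 210°): beam 1 = 1.7321 ≠ 0.5774 ✗
  …
  (2.5, 5.5, 330°): r_1=0.5774, r_2=4.0415, r_3=1.7321, r_4=3.0000 — all match ✓
Unique over the lattice → pose = (2.5, 5.5, 330°).

(x, y, θ) = (2.5, 5.5, 330°)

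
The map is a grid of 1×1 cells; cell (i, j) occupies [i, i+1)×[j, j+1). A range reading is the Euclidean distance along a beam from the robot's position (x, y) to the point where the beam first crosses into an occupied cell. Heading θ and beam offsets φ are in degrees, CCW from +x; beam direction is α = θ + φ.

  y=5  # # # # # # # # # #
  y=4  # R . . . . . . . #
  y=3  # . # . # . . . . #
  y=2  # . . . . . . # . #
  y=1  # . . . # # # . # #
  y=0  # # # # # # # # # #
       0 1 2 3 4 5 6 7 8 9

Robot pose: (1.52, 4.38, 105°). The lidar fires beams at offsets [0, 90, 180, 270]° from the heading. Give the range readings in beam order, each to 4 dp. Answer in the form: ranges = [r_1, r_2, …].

ranges = [0.6419, 0.5383, 3.4992, 2.3955]

beam 1: φ=0°, α=105°
  d=(-0.2588,0.9659)  start (1,4)  tX=2.0091 tY=0.6419  stride 1/|dx|=3.8637 1/|dy|=1.0353
    cross y-line → (1,5), t=0.6419 (wall)
  → r_1 = 0.6419
beam 2: φ=90°, α=195°
  d=(-0.9659,-0.2588)  start (1,4)  tX=0.5383 tY=1.4682  stride 1/|dx|=1.0353 1/|dy|=3.8637
    cross x-line → (0,4), t=0.5383 (wall)
  → r_2 = 0.5383
beam 3: φ=180°, α=285°
  d=(0.2588,-0.9659)  start (1,4)  tX=1.8546 tY=0.3934  stride 1/|dx|=3.8637 1/|dy|=1.0353
    cross y-line → (1,3), t=0.3934
    cross y-line → (1,2), t=1.4287
    cross x-line → (2,2), t=1.8546
    cross y-line → (2,1), t=2.4640
    cross y-line → (2,0), t=3.4992 (wall)
  → r_3 = 3.4992
beam 4: φ=270°, α=15°
  d=(0.9659,0.2588)  start (1,4)  tX=0.4969 tY=2.3955  stride 1/|dx|=1.0353 1/|dy|=3.8637
    cross x-line → (2,4), t=0.4969
    cross x-line → (3,4), t=1.5322
    cross y-line → (3,5), t=2.3955 (wall)
  → r_4 = 2.3955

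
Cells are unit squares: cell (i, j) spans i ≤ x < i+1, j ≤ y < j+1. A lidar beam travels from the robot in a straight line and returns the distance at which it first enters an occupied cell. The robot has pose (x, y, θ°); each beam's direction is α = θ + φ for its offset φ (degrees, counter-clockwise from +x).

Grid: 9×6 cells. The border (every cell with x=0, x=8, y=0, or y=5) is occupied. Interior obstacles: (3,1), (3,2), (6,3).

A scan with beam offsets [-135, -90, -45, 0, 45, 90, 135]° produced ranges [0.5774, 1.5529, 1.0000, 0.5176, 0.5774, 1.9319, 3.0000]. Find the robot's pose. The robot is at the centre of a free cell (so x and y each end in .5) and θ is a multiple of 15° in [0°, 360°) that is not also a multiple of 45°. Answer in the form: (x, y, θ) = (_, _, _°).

Candidates: 25 free-cell centres × 16 headings = 400 poses. Raycast each; keep the one whose scan matches to 4 dp.
  (5.5, 4.5, 210°): beam 1 = 0.5176 ≠ 0.5774 ✗
  (4.5, 2.5, 330°): beam 1 = 0.5176 ≠ 0.5774 ✗
  (5.5, 4.5, 165°): beam 1 = 1.0000 ≠ 0.5774 ✗
  (5.5, 3.5, 195°): beam 1 = 1.7321 ≠ 0.5774 ✗
  (1.5, 1.5, 210°): beam 1 = 3.6235 ≠ 0.5774 ✗
  …
  (6.5, 4.5, 75°): r_1=0.5774, r_2=1.5529, r_3=1.0000, r_4=0.5176, r_5=0.5774, r_6=1.9319, r_7=3.0000 — all match ✓
No second candidate reproduces the full scan.

(x, y, θ) = (6.5, 4.5, 75°)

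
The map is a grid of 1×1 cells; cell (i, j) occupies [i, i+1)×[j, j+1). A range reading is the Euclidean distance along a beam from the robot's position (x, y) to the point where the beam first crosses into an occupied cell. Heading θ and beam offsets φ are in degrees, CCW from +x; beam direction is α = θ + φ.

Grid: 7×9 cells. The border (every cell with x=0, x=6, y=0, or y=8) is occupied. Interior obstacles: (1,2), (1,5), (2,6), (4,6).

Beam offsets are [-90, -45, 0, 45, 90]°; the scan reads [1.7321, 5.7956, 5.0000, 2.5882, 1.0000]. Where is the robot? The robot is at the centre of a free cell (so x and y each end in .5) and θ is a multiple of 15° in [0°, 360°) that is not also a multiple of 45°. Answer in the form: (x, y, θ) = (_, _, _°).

Candidates: 31 free-cell centres × 16 headings = 496 poses. Raycast each; keep the one whose scan matches to 4 dp.
  (4.5, 4.5, 105°): beam 1 = 1.5529 ≠ 1.7321 ✗
  (5.5, 7.5, 285°): beam 1 = 2.5882 ≠ 1.7321 ✗
  (5.5, 6.5, 15°): beam 1 = 1.9319 ≠ 1.7321 ✗
  (4.5, 1.5, 105°): beam 1 = 1.5529 ≠ 1.7321 ✗
  (5.5, 1.5, 210°): beam 1 = 5.1962 ≠ 1.7321 ✗
  …
  (4.5, 1.5, 120°): r_1=1.7321, r_2=5.7956, r_3=5.0000, r_4=2.5882, r_5=1.0000 — all match ✓
Only this pose fits every beam.

(x, y, θ) = (4.5, 1.5, 120°)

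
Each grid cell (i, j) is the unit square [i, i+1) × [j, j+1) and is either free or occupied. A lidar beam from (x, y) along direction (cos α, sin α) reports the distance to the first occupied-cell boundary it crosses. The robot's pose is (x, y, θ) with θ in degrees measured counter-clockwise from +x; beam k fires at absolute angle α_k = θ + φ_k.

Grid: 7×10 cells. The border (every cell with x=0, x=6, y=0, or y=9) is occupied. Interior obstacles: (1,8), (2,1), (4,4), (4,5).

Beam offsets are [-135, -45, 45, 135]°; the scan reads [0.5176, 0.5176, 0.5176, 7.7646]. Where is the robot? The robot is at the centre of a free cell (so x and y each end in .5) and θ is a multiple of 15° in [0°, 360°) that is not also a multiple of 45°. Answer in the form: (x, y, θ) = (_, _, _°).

(x, y, θ) = (1.5, 1.5, 300°)

The pose lattice has 36·16 = 576 candidates. Test each by forward raycasting.
  (2.5, 6.5, 60°): beam 1 = 5.6940 ≠ 0.5176 ✗
  (5.5, 7.5, 330°): beam 1 = 4.6587 ≠ 0.5176 ✗
  (5.5, 4.5, 30°): beam 1 = 3.6235 ≠ 0.5176 ✗
  (3.5, 3.5, 330°): beam 1 = 2.5882 ≠ 0.5176 ✗
  …
  (1.5, 1.5, 300°): r_1=0.5176, r_2=0.5176, r_3=0.5176, r_4=7.7646 — all match ✓
Only this pose fits every beam.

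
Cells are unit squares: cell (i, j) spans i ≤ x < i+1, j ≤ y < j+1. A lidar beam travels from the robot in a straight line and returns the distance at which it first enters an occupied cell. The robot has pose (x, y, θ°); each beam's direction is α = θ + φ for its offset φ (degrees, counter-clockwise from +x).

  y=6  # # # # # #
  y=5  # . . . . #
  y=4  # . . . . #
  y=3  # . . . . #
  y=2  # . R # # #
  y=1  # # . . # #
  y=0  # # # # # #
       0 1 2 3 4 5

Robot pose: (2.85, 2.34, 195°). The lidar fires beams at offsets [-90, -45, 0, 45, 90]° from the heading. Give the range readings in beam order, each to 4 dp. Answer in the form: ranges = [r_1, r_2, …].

ranges = [3.7891, 2.1362, 1.3137, 1.5473, 1.3873]

beam 1: φ=-90°, α=105°
  direction (-0.2588, 0.9659); cell (2,2); t to first gridline: x 3.2841, y 0.6833 (then +3.8637 / +1.0353)
    (2,3) via y @ 0.6833
    (2,4) via y @ 1.7186
    (2,5) via y @ 2.7538
    (1,5) via x @ 3.2841
    (1,6) via y @ 3.7891  # hit
  → r_1 = 3.7891
beam 2: φ=-45°, α=150°
  direction (-0.8660, 0.5000); cell (2,2); t to first gridline: x 0.9815, y 1.3200 (then +1.1547 / +2.0000)
    (1,2) via x @ 0.9815
    (1,3) via y @ 1.3200
    (0,3) via x @ 2.1362  # hit
  → r_2 = 2.1362
beam 3: φ=0°, α=195°
  direction (-0.9659, -0.2588); cell (2,2); t to first gridline: x 0.8800, y 1.3137 (then +1.0353 / +3.8637)
    (1,2) via x @ 0.8800
    (1,1) via y @ 1.3137  # hit
  → r_3 = 1.3137
beam 4: φ=45°, α=240°
  direction (-0.5000, -0.8660); cell (2,2); t to first gridline: x 1.7000, y 0.3926 (then +2.0000 / +1.1547)
    (2,1) via y @ 0.3926
    (2,0) via y @ 1.5473  # hit
  → r_4 = 1.5473
beam 5: φ=90°, α=285°
  direction (0.2588, -0.9659); cell (2,2); t to first gridline: x 0.5796, y 0.3520 (then +3.8637 / +1.0353)
    (2,1) via y @ 0.3520
    (3,1) via x @ 0.5796
    (3,0) via y @ 1.3873  # hit
  → r_5 = 1.3873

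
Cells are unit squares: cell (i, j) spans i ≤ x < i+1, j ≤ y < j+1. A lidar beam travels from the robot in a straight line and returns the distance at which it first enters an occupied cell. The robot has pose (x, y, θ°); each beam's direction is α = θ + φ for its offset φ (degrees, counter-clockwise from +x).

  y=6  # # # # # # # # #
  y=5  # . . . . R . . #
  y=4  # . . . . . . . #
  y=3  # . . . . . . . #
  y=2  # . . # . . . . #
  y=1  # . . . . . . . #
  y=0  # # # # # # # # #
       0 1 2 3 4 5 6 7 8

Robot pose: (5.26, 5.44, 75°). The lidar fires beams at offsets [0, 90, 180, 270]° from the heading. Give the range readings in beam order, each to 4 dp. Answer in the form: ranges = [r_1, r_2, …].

beam 1: φ=0°, α=75°
  direction (0.2588, 0.9659); cell (5,5); t to first gridline: x 2.8591, y 0.5798 (then +3.8637 / +1.0353)
    (5,6) via y @ 0.5798  # hit
  → r_1 = 0.5798
beam 2: φ=90°, α=165°
  direction (-0.9659, 0.2588); cell (5,5); t to first gridline: x 0.2692, y 2.1637 (then +1.0353 / +3.8637)
    (4,5) via x @ 0.2692
    (3,5) via x @ 1.3044
    (3,6) via y @ 2.1637  # hit
  → r_2 = 2.1637
beam 3: φ=180°, α=255°
  direction (-0.2588, -0.9659); cell (5,5); t to first gridline: x 1.0046, y 0.4555 (then +3.8637 / +1.0353)
    (5,4) via y @ 0.4555
    (4,4) via x @ 1.0046
    (4,3) via y @ 1.4908
    (4,2) via y @ 2.5261
    (4,1) via y @ 3.5614
    (4,0) via y @ 4.5966  # hit
  → r_3 = 4.5966
beam 4: φ=270°, α=345°
  direction (0.9659, -0.2588); cell (5,5); t to first gridline: x 0.7661, y 1.7000 (then +1.0353 / +3.8637)
    (6,5) via x @ 0.7661
    (6,4) via y @ 1.7000
    (7,4) via x @ 1.8014
    (8,4) via x @ 2.8367  # hit
  → r_4 = 2.8367

ranges = [0.5798, 2.1637, 4.5966, 2.8367]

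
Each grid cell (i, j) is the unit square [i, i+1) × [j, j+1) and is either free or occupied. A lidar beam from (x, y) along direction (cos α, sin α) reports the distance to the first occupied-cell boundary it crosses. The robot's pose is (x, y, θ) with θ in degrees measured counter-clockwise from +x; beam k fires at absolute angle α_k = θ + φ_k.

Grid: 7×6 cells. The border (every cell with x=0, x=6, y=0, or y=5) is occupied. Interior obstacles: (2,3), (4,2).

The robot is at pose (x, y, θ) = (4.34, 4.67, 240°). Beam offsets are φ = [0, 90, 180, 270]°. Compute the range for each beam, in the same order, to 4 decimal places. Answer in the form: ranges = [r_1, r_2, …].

ranges = [4.2378, 1.9168, 0.3811, 0.6600]

beam 1: φ=0°, α=240°
  cosα=-0.5000 sinα=-0.8660 | (4,4) | tMaxX 0.6800 tMaxY 0.7736 | tΔX 2.0000 tΔY 1.1547
    t=0.6800 [x] (3,4)
    t=0.7736 [y] (3,3)
    t=1.9283 [y] (3,2)
    t=2.6800 [x] (2,2)
    t=3.0831 [y] (2,1)
    t=4.2378 [y] (2,0) — stop
  → r_1 = 4.2378
beam 2: φ=90°, α=330°
  cosα=0.8660 sinα=-0.5000 | (4,4) | tMaxX 0.7621 tMaxY 1.3400 | tΔX 1.1547 tΔY 2.0000
    t=0.7621 [x] (5,4)
    t=1.3400 [y] (5,3)
    t=1.9168 [x] (6,3) — stop
  → r_2 = 1.9168
beam 3: φ=180°, α=60°
  cosα=0.5000 sinα=0.8660 | (4,4) | tMaxX 1.3200 tMaxY 0.3811 | tΔX 2.0000 tΔY 1.1547
    t=0.3811 [y] (4,5) — stop
  → r_3 = 0.3811
beam 4: φ=270°, α=150°
  cosα=-0.8660 sinα=0.5000 | (4,4) | tMaxX 0.3926 tMaxY 0.6600 | tΔX 1.1547 tΔY 2.0000
    t=0.3926 [x] (3,4)
    t=0.6600 [y] (3,5) — stop
  → r_4 = 0.6600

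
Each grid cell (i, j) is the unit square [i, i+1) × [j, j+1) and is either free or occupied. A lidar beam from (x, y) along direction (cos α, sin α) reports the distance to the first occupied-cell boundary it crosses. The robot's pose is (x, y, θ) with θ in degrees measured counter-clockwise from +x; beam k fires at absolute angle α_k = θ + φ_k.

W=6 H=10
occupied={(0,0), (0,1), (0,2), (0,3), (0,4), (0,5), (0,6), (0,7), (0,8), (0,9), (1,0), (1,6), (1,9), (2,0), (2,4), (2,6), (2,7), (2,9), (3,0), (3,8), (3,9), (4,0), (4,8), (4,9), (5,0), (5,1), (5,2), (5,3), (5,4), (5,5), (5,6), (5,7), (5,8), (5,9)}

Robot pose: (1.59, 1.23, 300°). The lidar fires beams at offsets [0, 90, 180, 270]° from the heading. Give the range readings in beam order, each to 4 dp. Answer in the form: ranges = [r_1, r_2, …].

beam 1: φ=0°, α=300°
  cosα=0.5000 sinα=-0.8660 | (1,1) | tMaxX 0.8200 tMaxY 0.2656 | tΔX 2.0000 tΔY 1.1547
    t=0.2656 [y] (1,0) — stop
  → r_1 = 0.2656
beam 2: φ=90°, α=30°
  cosα=0.8660 sinα=0.5000 | (1,1) | tMaxX 0.4734 tMaxY 1.5400 | tΔX 1.1547 tΔY 2.0000
    t=0.4734 [x] (2,1)
    t=1.5400 [y] (2,2)
    t=1.6281 [x] (3,2)
    t=2.7828 [x] (4,2)
    t=3.5400 [y] (4,3)
    t=3.9375 [x] (5,3) — stop
  → r_2 = 3.9375
beam 3: φ=180°, α=120°
  cosα=-0.5000 sinα=0.8660 | (1,1) | tMaxX 1.1800 tMaxY 0.8891 | tΔX 2.0000 tΔY 1.1547
    t=0.8891 [y] (1,2)
    t=1.1800 [x] (0,2) — stop
  → r_3 = 1.1800
beam 4: φ=270°, α=210°
  cosα=-0.8660 sinα=-0.5000 | (1,1) | tMaxX 0.6813 tMaxY 0.4600 | tΔX 1.1547 tΔY 2.0000
    t=0.4600 [y] (1,0) — stop
  → r_4 = 0.4600

ranges = [0.2656, 3.9375, 1.1800, 0.4600]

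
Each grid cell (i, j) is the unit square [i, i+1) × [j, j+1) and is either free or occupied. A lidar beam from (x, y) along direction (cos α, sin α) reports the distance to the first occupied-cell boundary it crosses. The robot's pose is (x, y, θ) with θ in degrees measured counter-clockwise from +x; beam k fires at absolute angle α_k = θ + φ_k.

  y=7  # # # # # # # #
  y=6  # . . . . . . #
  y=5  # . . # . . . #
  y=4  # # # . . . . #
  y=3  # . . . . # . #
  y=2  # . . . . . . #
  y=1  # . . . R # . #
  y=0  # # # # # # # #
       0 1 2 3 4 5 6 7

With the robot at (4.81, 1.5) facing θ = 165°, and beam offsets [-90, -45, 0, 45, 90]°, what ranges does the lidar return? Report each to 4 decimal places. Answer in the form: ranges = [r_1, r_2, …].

ranges = [1.5529, 3.6200, 3.9444, 1.0000, 0.5176]

beam 1: φ=-90°, α=75°
  direction (0.2588, 0.9659); cell (4,1); t to first gridline: x 0.7341, y 0.5176 (then +3.8637 / +1.0353)
    (4,2) via y @ 0.5176
    (5,2) via x @ 0.7341
    (5,3) via y @ 1.5529  # hit
  → r_1 = 1.5529
beam 2: φ=-45°, α=120°
  direction (-0.5000, 0.8660); cell (4,1); t to first gridline: x 1.6200, y 0.5774 (then +2.0000 / +1.1547)
    (4,2) via y @ 0.5774
    (3,2) via x @ 1.6200
    (3,3) via y @ 1.7321
    (3,4) via y @ 2.8868
    (2,4) via x @ 3.6200  # hit
  → r_2 = 3.6200
beam 3: φ=0°, α=165°
  direction (-0.9659, 0.2588); cell (4,1); t to first gridline: x 0.8386, y 1.9319 (then +1.0353 / +3.8637)
    (3,1) via x @ 0.8386
    (2,1) via x @ 1.8738
    (2,2) via y @ 1.9319
    (1,2) via x @ 2.9091
    (0,2) via x @ 3.9444  # hit
  → r_3 = 3.9444
beam 4: φ=45°, α=210°
  direction (-0.8660, -0.5000); cell (4,1); t to first gridline: x 0.9353, y 1.0000 (then +1.1547 / +2.0000)
    (3,1) via x @ 0.9353
    (3,0) via y @ 1.0000  # hit
  → r_4 = 1.0000
beam 5: φ=90°, α=255°
  direction (-0.2588, -0.9659); cell (4,1); t to first gridline: x 3.1296, y 0.5176 (then +3.8637 / +1.0353)
    (4,0) via y @ 0.5176  # hit
  → r_5 = 0.5176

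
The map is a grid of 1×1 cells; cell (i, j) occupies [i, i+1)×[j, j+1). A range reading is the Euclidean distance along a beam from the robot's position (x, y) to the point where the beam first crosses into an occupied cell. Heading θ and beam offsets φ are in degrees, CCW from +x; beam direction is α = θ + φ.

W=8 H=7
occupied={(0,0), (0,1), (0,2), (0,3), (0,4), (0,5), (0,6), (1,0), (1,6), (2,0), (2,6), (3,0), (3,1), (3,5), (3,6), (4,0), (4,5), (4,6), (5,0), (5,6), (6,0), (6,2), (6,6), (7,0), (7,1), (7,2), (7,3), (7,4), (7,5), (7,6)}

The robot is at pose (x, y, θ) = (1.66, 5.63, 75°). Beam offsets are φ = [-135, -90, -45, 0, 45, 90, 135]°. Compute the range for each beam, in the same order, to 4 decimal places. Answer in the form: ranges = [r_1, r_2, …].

ranges = [4.1916, 1.3873, 0.7400, 0.3831, 0.4272, 0.6833, 0.7621]

beam 1: φ=-135°, α=300°
  dir = (cos 300°, sin 300°) = (0.5000, -0.8660); from cell (1,5)
  next x-line at t=0.6800, next y-line at t=0.7275; Δt_x=2.0000, Δt_y=1.1547
    x: enter (2,5) at t=0.6800
    y: enter (2,4) at t=0.7275
    y: enter (2,3) at t=1.8822
    x: enter (3,3) at t=2.6800
    y: enter (3,2) at t=3.0369
    y: enter (3,1) at t=4.1916 ← occupied
  → r_1 = 4.1916
beam 2: φ=-90°, α=345°
  dir = (cos 345°, sin 345°) = (0.9659, -0.2588); from cell (1,5)
  next x-line at t=0.3520, next y-line at t=2.4341; Δt_x=1.0353, Δt_y=3.8637
    x: enter (2,5) at t=0.3520
    x: enter (3,5) at t=1.3873 ← occupied
  → r_2 = 1.3873
beam 3: φ=-45°, α=30°
  dir = (cos 30°, sin 30°) = (0.8660, 0.5000); from cell (1,5)
  next x-line at t=0.3926, next y-line at t=0.7400; Δt_x=1.1547, Δt_y=2.0000
    x: enter (2,5) at t=0.3926
    y: enter (2,6) at t=0.7400 ← occupied
  → r_3 = 0.7400
beam 4: φ=0°, α=75°
  dir = (cos 75°, sin 75°) = (0.2588, 0.9659); from cell (1,5)
  next x-line at t=1.3137, next y-line at t=0.3831; Δt_x=3.8637, Δt_y=1.0353
    y: enter (1,6) at t=0.3831 ← occupied
  → r_4 = 0.3831
beam 5: φ=45°, α=120°
  dir = (cos 120°, sin 120°) = (-0.5000, 0.8660); from cell (1,5)
  next x-line at t=1.3200, next y-line at t=0.4272; Δt_x=2.0000, Δt_y=1.1547
    y: enter (1,6) at t=0.4272 ← occupied
  → r_5 = 0.4272
beam 6: φ=90°, α=165°
  dir = (cos 165°, sin 165°) = (-0.9659, 0.2588); from cell (1,5)
  next x-line at t=0.6833, next y-line at t=1.4296; Δt_x=1.0353, Δt_y=3.8637
    x: enter (0,5) at t=0.6833 ← occupied
  → r_6 = 0.6833
beam 7: φ=135°, α=210°
  dir = (cos 210°, sin 210°) = (-0.8660, -0.5000); from cell (1,5)
  next x-line at t=0.7621, next y-line at t=1.2600; Δt_x=1.1547, Δt_y=2.0000
    x: enter (0,5) at t=0.7621 ← occupied
  → r_7 = 0.7621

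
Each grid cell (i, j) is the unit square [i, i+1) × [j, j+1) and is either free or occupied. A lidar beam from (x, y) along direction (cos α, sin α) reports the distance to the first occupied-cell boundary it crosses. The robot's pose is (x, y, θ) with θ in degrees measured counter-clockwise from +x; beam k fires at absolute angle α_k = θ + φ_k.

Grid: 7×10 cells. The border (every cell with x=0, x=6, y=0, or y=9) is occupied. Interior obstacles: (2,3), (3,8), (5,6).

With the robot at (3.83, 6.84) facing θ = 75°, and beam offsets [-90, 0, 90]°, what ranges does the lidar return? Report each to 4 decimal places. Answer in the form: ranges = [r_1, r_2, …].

beam 1: φ=-90°, α=345°
  d=(0.9659,-0.2588)  start (3,6)  tX=0.1760 tY=3.2455  stride 1/|dx|=1.0353 1/|dy|=3.8637
    cross x-line → (4,6), t=0.1760
    cross x-line → (5,6), t=1.2113 (wall)
  → r_1 = 1.2113
beam 2: φ=0°, α=75°
  d=(0.2588,0.9659)  start (3,6)  tX=0.6568 tY=0.1656  stride 1/|dx|=3.8637 1/|dy|=1.0353
    cross y-line → (3,7), t=0.1656
    cross x-line → (4,7), t=0.6568
    cross y-line → (4,8), t=1.2009
    cross y-line → (4,9), t=2.2362 (wall)
  → r_2 = 2.2362
beam 3: φ=90°, α=165°
  d=(-0.9659,0.2588)  start (3,6)  tX=0.8593 tY=0.6182  stride 1/|dx|=1.0353 1/|dy|=3.8637
    cross y-line → (3,7), t=0.6182
    cross x-line → (2,7), t=0.8593
    cross x-line → (1,7), t=1.8946
    cross x-line → (0,7), t=2.9298 (wall)
  → r_3 = 2.9298

ranges = [1.2113, 2.2362, 2.9298]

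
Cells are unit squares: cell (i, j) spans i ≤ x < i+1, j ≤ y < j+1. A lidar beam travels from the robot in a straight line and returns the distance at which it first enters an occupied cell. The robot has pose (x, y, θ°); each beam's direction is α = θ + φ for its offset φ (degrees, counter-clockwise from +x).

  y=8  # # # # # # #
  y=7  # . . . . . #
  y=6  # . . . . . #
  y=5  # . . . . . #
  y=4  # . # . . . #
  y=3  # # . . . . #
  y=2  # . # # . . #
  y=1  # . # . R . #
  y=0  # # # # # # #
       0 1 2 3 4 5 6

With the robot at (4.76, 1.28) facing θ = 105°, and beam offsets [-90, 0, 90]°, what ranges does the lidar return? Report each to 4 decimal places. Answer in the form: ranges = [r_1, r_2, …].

ranges = [1.2837, 6.9571, 1.0818]

beam 1: φ=-90°, α=15°
  d=(0.9659,0.2588)  start (4,1)  tX=0.2485 tY=2.7819  stride 1/|dx|=1.0353 1/|dy|=3.8637
    cross x-line → (5,1), t=0.2485
    cross x-line → (6,1), t=1.2837 (wall)
  → r_1 = 1.2837
beam 2: φ=0°, α=105°
  d=(-0.2588,0.9659)  start (4,1)  tX=2.9364 tY=0.7454  stride 1/|dx|=3.8637 1/|dy|=1.0353
    cross y-line → (4,2), t=0.7454
    cross y-line → (4,3), t=1.7807
    cross y-line → (4,4), t=2.8160
    cross x-line → (3,4), t=2.9364
    cross y-line → (3,5), t=3.8512
    cross y-line → (3,6), t=4.8865
    cross y-line → (3,7), t=5.9218
    cross x-line → (2,7), t=6.8001
    cross y-line → (2,8), t=6.9571 (wall)
  → r_2 = 6.9571
beam 3: φ=90°, α=195°
  d=(-0.9659,-0.2588)  start (4,1)  tX=0.7868 tY=1.0818  stride 1/|dx|=1.0353 1/|dy|=3.8637
    cross x-line → (3,1), t=0.7868
    cross y-line → (3,0), t=1.0818 (wall)
  → r_3 = 1.0818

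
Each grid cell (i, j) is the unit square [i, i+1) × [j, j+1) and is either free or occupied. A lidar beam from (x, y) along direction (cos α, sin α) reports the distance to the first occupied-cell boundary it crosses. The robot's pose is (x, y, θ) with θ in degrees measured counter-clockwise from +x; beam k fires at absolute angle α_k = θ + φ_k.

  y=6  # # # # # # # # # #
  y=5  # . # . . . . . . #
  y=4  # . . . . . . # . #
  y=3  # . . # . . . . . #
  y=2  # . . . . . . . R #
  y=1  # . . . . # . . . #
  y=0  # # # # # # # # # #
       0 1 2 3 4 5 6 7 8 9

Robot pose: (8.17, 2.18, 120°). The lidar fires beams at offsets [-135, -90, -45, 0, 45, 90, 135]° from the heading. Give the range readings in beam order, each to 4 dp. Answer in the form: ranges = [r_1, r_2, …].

ranges = [0.8593, 0.9584, 3.2069, 2.1016, 4.3171, 2.3600, 1.2216]

beam 1: φ=-135°, α=345°
  d=(0.9659,-0.2588)  start (8,2)  tX=0.8593 tY=0.6955  stride 1/|dx|=1.0353 1/|dy|=3.8637
    cross y-line → (8,1), t=0.6955
    cross x-line → (9,1), t=0.8593 (wall)
  → r_1 = 0.8593
beam 2: φ=-90°, α=30°
  d=(0.8660,0.5000)  start (8,2)  tX=0.9584 tY=1.6400  stride 1/|dx|=1.1547 1/|dy|=2.0000
    cross x-line → (9,2), t=0.9584 (wall)
  → r_2 = 0.9584
beam 3: φ=-45°, α=75°
  d=(0.2588,0.9659)  start (8,2)  tX=3.2069 tY=0.8489  stride 1/|dx|=3.8637 1/|dy|=1.0353
    cross y-line → (8,3), t=0.8489
    cross y-line → (8,4), t=1.8842
    cross y-line → (8,5), t=2.9195
    cross x-line → (9,5), t=3.2069 (wall)
  → r_3 = 3.2069
beam 4: φ=0°, α=120°
  d=(-0.5000,0.8660)  start (8,2)  tX=0.3400 tY=0.9469  stride 1/|dx|=2.0000 1/|dy|=1.1547
    cross x-line → (7,2), t=0.3400
    cross y-line → (7,3), t=0.9469
    cross y-line → (7,4), t=2.1016 (wall)
  → r_4 = 2.1016
beam 5: φ=45°, α=165°
  d=(-0.9659,0.2588)  start (8,2)  tX=0.1760 tY=3.1682  stride 1/|dx|=1.0353 1/|dy|=3.8637
    cross x-line → (7,2), t=0.1760
    cross x-line → (6,2), t=1.2113
    cross x-line → (5,2), t=2.2465
    cross y-line → (5,3), t=3.1682
    cross x-line → (4,3), t=3.2818
    cross x-line → (3,3), t=4.3171 (wall)
  → r_5 = 4.3171
beam 6: φ=90°, α=210°
  d=(-0.8660,-0.5000)  start (8,2)  tX=0.1963 tY=0.3600  stride 1/|dx|=1.1547 1/|dy|=2.0000
    cross x-line → (7,2), t=0.1963
    cross y-line → (7,1), t=0.3600
    cross x-line → (6,1), t=1.3510
    cross y-line → (6,0), t=2.3600 (wall)
  → r_6 = 2.3600
beam 7: φ=135°, α=255°
  d=(-0.2588,-0.9659)  start (8,2)  tX=0.6568 tY=0.1863  stride 1/|dx|=3.8637 1/|dy|=1.0353
    cross y-line → (8,1), t=0.1863
    cross x-line → (7,1), t=0.6568
    cross y-line → (7,0), t=1.2216 (wall)
  → r_7 = 1.2216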